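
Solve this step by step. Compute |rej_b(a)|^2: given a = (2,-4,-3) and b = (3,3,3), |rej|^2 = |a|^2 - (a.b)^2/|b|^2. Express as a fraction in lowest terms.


|a|^2 = 2^2 + (-4)^2 + (-3)^2 = 29
|b|^2 = 3^2 + 3^2 + 3^2 = 27
a . b = 2*3 + (-4)*3 + (-3)*3 = -15
(a.b)^2 = (-15)^2 = 225
|rej|^2 = 29 - 225/27
= (783 - 225)/27
= 558/27
In lowest terms: 62/3


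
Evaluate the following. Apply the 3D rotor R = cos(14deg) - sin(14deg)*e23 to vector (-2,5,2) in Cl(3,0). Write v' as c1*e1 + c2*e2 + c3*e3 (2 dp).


Rotor R = cos(14deg) - sin(14deg)*e23
Rotation angle theta = 2 * 14 = 28 degrees in the e23 plane (e2 -> e3).
The component perpendicular to the plane (e1) is invariant: v'_1 = v1 = -2.00
cos(28deg) = 0.8829, sin(28deg) = 0.4695
v'_2 = v2*cos(theta) - v3*sin(theta) = 5*0.8829 - 2*0.4695 = 3.48
v'_3 = v2*sin(theta) + v3*cos(theta) = 5*0.4695 + 2*0.8829 = 4.11
v' = -2.00*e1 + 3.48*e2 + 4.11*e3


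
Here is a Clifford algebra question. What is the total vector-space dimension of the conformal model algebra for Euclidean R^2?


The conformal model of R^2 uses Cl(3,1): the 2 Euclidean generators plus two extra orthogonal generators e+ (e+^2 = +1) and e- (e-^2 = -1), from which the null vectors e0, einf are built.
Number of generators m = 2 + 2 = 4.
dim Cl(p,q) = 2^m = 2^4 = 16


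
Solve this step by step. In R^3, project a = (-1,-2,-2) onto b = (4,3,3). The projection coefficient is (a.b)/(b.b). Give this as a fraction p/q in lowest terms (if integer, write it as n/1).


Projection coefficient = (a . b) / (b . b)
a . b = (-1)*4 + (-2)*3 + (-2)*3
= -4 + (-6) + (-6) = -16
b . b = 4^2 + 3^2 + 3^2
= 16 + 9 + 9 = 34
Coefficient = -16/34
In lowest terms: -8/17


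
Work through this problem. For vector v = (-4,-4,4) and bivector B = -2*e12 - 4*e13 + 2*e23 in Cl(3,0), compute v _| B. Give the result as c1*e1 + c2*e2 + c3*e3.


Left contraction v _| B = <vB>_1 (grade-1 part of the geometric product vB).
Using e1_|e12 = e2, e2_|e12 = -e1, e1_|e13 = e3, e3_|e13 = -e1, e2_|e23 = e3, e3_|e23 = -e2:
e1 coeff: -v2*b12 - v3*b13 = -(-4)*(-2) - (4)*(-4) = 8
e2 coeff: v1*b12 - v3*b23 = (-4)*(-2) - (4)*(2) = 0
e3 coeff: v1*b13 + v2*b23 = (-4)*(-4) + (-4)*(2) = 8
v _| B = 8*e1 + 0*e2 + 8*e3


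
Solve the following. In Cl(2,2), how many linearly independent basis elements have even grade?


Even subalgebra dimension = 2^(n-1)
n = 2 + 2 = 4
2^(4 - 1) = 2^3 = 8
Verification: sum of C(4,k) for even k = 1 + 6 + 1 = 8
Result = 8


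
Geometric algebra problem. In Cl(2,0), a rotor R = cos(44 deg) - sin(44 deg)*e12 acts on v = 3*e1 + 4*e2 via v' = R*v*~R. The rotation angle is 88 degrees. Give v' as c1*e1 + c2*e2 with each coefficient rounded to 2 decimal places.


Rotor R = cos(44deg) - sin(44deg)*e12
Rotation angle theta = 2 * 44 = 88 degrees
v' = R*v*~R rotates v by theta.
cos(88deg) = 0.0349, sin(88deg) = 0.9994
v'_1 = 3*cos(88deg) - 4*sin(88deg)
= 3*0.0349 - 4*0.9994
= -3.89
v'_2 = 3*sin(88deg) + 4*cos(88deg)
= 3*0.9994 + 4*0.0349
= 3.14
v' = -3.89*e1 + 3.14*e2


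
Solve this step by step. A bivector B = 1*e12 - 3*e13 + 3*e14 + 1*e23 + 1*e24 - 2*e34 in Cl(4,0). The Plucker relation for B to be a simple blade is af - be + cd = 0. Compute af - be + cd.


Plucker relation: af - be + cd
a*f = 1*(-2) = -2
b*e = (-3)*1 = -3
c*d = 3*1 = 3
af - be + cd = -2 - (-3) + 3
= 4


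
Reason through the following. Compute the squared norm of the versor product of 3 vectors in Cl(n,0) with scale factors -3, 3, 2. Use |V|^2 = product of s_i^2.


Each vector v_i has |v_i|^2 = s_i^2
Squared scales: (-3)^2 = 9, 3^2 = 9, 2^2 = 4
|V|^2 = 9 * 9 * 4
= 324


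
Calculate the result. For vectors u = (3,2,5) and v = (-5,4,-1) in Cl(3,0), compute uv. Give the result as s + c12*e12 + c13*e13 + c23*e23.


In Cl(3,0): e_i^2 = 1, e_ie_j = -e_je_i for i != j.
Scalar part = u . v = 3*(-5) + 2*4 + 5*(-1)
= -15 + 8 + (-5) = -12
e12 coeff = 3*4 - 2*(-5) = 12 - (-10) = 22
e13 coeff = 3*(-1) - 5*(-5) = -3 - (-25) = 22
e23 coeff = 2*(-1) - 5*4 = -2 - 20 = -22
uv = -12 + 22*e12 + 22*e13 - 22*e23


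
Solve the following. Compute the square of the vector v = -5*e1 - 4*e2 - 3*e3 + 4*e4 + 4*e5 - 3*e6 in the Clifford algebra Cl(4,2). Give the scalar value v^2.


v^2 = sum of c_i^2 * e_i^2
Positive signature terms (e_i^2 = +1): (-5)^2 + (-4)^2 + (-3)^2 + 4^2 = 66
Negative signature terms (e_j^2 = -1): 4^2 + (-3)^2 = 25
v^2 = 66 - 25 = 41


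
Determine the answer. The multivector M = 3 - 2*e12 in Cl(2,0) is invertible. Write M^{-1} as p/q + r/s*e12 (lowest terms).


M = 3 - 2*e12, where e12^2 = -1.
Since M commutes with its reverse ~M = a - b*e12, M * ~M = a^2 - b^2*e12^2 = a^2 + b^2.
So M^{-1} = ~M / (a^2 + b^2) = (a - b*e12)/(a^2 + b^2).
a^2 + b^2 = 9 + 4 = 13
Scalar part = 3/13 = 3/13
Bivector coeff = 2/13 = 2/13
M^{-1} = 3/13 + 2/13*e12


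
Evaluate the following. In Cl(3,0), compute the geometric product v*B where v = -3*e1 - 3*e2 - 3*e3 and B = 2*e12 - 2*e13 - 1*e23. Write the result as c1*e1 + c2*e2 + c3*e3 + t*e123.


vB has grade-1 (vector) and grade-3 (trivector) parts: vB = (v _| B) + (v ^ B).
Vector part <vB>_1:
  e1: -v2*b12 - v3*b13 = -(-3)*(2) - (-3)*(-2) = 0
  e2: v1*b12 - v3*b23 = (-3)*(2) - (-3)*(-1) = -9
  e3: v1*b13 + v2*b23 = (-3)*(-2) + (-3)*(-1) = 9
Trivector part <vB>_3:
  e123: v1*b23 - v2*b13 + v3*b12 = (-3)*(-1) - (-3)*(-2) + (-3)*(2) = -9
vB = 0*e1 - 9*e2 + 9*e3 - 9*e123


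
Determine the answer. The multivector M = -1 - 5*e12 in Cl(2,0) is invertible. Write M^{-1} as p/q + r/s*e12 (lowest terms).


M = -1 - 5*e12, where e12^2 = -1.
Since M commutes with its reverse ~M = a - b*e12, M * ~M = a^2 - b^2*e12^2 = a^2 + b^2.
So M^{-1} = ~M / (a^2 + b^2) = (a - b*e12)/(a^2 + b^2).
a^2 + b^2 = 1 + 25 = 26
Scalar part = -1/26 = -1/26
Bivector coeff = 5/26 = 5/26
M^{-1} = -1/26 + 5/26*e12


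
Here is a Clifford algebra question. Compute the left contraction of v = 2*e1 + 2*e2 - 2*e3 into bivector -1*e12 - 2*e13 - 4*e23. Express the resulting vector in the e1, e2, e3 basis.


Left contraction v _| B = <vB>_1 (grade-1 part of the geometric product vB).
Using e1_|e12 = e2, e2_|e12 = -e1, e1_|e13 = e3, e3_|e13 = -e1, e2_|e23 = e3, e3_|e23 = -e2:
e1 coeff: -v2*b12 - v3*b13 = -(2)*(-1) - (-2)*(-2) = -2
e2 coeff: v1*b12 - v3*b23 = (2)*(-1) - (-2)*(-4) = -10
e3 coeff: v1*b13 + v2*b23 = (2)*(-2) + (2)*(-4) = -12
v _| B = -2*e1 - 10*e2 - 12*e3


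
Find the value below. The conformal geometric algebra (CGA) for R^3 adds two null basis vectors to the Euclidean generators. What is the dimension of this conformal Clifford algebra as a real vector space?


The conformal model of R^3 uses Cl(4,1): the 3 Euclidean generators plus two extra orthogonal generators e+ (e+^2 = +1) and e- (e-^2 = -1), from which the null vectors e0, einf are built.
Number of generators m = 3 + 2 = 5.
dim Cl(p,q) = 2^m = 2^5 = 32


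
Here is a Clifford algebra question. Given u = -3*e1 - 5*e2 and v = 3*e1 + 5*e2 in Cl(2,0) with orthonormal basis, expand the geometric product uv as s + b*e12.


Expand: (-3*e1 - 5*e2)(3*e1 + 5*e2)
= (-3)*3*e1e1 + (-3)*5*e1e2 + (-5)*3*e2e1 + (-5)*5*e2e2
Using e1^2 = e2^2 = 1, e2e1 = -e1e2:
Scalar part s = (-3)*3 + (-5)*5 = -9 + (-25) = -34
Bivector part b = (-3)*5 - (-5)*3 = -15 - (-15) = 0
uv = -34 + 0*e12


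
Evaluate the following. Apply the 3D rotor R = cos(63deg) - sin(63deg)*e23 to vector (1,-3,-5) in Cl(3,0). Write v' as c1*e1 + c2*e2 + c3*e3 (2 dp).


Rotor R = cos(63deg) - sin(63deg)*e23
Rotation angle theta = 2 * 63 = 126 degrees in the e23 plane (e2 -> e3).
The component perpendicular to the plane (e1) is invariant: v'_1 = v1 = 1.00
cos(126deg) = -0.5878, sin(126deg) = 0.8090
v'_2 = v2*cos(theta) - v3*sin(theta) = -3*(-0.5878) - (-5)*0.8090 = 5.81
v'_3 = v2*sin(theta) + v3*cos(theta) = -3*0.8090 + (-5)*(-0.5878) = 0.51
v' = 1.00*e1 + 5.81*e2 + 0.51*e3


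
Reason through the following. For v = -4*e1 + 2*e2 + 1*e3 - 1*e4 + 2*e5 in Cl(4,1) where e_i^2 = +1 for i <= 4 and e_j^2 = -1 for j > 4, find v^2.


v^2 = sum of c_i^2 * e_i^2
Positive signature terms (e_i^2 = +1): (-4)^2 + 2^2 + 1^2 + (-1)^2 = 22
Negative signature terms (e_j^2 = -1): 2^2 = 4
v^2 = 22 - 4 = 18


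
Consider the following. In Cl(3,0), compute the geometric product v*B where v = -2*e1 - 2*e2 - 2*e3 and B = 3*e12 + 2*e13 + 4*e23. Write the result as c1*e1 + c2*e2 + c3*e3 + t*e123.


vB has grade-1 (vector) and grade-3 (trivector) parts: vB = (v _| B) + (v ^ B).
Vector part <vB>_1:
  e1: -v2*b12 - v3*b13 = -(-2)*(3) - (-2)*(2) = 10
  e2: v1*b12 - v3*b23 = (-2)*(3) - (-2)*(4) = 2
  e3: v1*b13 + v2*b23 = (-2)*(2) + (-2)*(4) = -12
Trivector part <vB>_3:
  e123: v1*b23 - v2*b13 + v3*b12 = (-2)*(4) - (-2)*(2) + (-2)*(3) = -10
vB = 10*e1 + 2*e2 - 12*e3 - 10*e123


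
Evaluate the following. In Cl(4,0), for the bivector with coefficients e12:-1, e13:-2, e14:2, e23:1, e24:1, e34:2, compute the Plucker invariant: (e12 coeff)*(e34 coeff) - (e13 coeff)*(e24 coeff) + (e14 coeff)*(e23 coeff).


Plucker relation: af - be + cd
a*f = (-1)*2 = -2
b*e = (-2)*1 = -2
c*d = 2*1 = 2
af - be + cd = -2 - (-2) + 2
= 2


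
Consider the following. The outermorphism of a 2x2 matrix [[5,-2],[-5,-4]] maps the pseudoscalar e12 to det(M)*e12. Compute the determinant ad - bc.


The outermorphism of a linear map f sends e1^e2 to f(e1)^f(e2).
f(e1) = 5*e1 - 5*e2
f(e2) = -2*e1 - 4*e2
f(e1) ^ f(e2) = (5*e1 - 5*e2) ^ (-2*e1 - 4*e2)
= 5*(-4)*e12 + (-5)*(-2)*e21
= (-20 - 10)*e12
= -30*e12
Coefficient = -30


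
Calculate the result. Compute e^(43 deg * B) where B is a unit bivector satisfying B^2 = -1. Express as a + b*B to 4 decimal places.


For a unit bivector B with B^2 = -1, the exponential series gives
e^(theta*B) = cos(theta) + sin(theta)*B (the GA analogue of Euler's formula).
theta = 43 degrees = 0.750492 rad
cos(43 deg) = 0.7314
sin(43 deg) = 0.6820
exp(theta*B) = 0.7314 + 0.6820*B


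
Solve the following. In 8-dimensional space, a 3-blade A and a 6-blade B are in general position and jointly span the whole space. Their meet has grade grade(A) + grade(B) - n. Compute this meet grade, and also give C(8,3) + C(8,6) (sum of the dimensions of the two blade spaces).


Meet grade = grade(A) + grade(B) - n
= 3 + 6 - 8 = 1
C(8,3) = 56
C(8,6) = 28
dim_A + dim_B = 56 + 28 = 84


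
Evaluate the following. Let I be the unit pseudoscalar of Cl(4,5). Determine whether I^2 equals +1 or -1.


The pseudoscalar I = e1...e_n (product of all n generators) of Cl(p,q) satisfies I^2 = (-1)^(q + n(n-1)/2).
p = 4, q = 5, n = p + q = 9
n(n-1)/2 = 9 * 8 / 2 = 36
Exponent = q + n(n-1)/2 = 5 + 36 = 41
I^2 = (-1)^41 = -1


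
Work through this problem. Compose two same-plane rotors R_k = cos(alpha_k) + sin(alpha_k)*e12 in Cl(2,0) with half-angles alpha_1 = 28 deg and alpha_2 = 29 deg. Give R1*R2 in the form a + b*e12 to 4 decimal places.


Same-plane rotors commute and their half-angles add:
R1*R2 = cos(a1 + a2) + sin(a1 + a2)*e12.
a1 + a2 = 28 + 29 = 57 deg
cos(57 deg) = 0.5446
sin(57 deg) = 0.8387
R1*R2 = 0.5446 + 0.8387*e12


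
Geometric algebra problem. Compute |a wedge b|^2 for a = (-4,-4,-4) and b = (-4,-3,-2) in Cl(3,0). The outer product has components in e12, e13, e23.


a wedge b = (a1*b2 - a2*b1)*e12 + (a1*b3 - a3*b1)*e13 + (a2*b3 - a3*b2)*e23
e12 coeff: (-4)*(-3) - (-4)*(-4) = 12 - 16 = -4
e13 coeff: (-4)*(-2) - (-4)*(-4) = 8 - 16 = -8
e23 coeff: (-4)*(-2) - (-4)*(-3) = 8 - 12 = -4
|a wedge b|^2 = (-4)^2 + (-8)^2 + (-4)^2
= 16 + 64 + 16
= 96


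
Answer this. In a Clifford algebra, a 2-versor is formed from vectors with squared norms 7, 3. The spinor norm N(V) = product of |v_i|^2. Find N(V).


Spinor norm N(V) = |v1|^2 * |v2|^2 * ... * |v2|^2
= 7 * 3
Running product: 7, 21
N(V) = 21


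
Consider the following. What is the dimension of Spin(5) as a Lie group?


Spin(n) double-covers SO(n); both have Lie algebra so(n) of dimension n(n-1)/2.
n = 5
n(n-1) = 5 * 4 = 20
dim Spin(5) = 20/2 = 10


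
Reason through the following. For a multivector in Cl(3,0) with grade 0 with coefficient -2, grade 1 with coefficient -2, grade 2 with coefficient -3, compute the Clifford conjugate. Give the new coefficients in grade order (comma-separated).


Clifford conjugate sign for grade k: (-1)^(k(k+1)/2)
Grade 0: (-1)^(0*1/2) = (-1)^0 = 1, coeff -2 -> -2
Grade 1: (-1)^(1*2/2) = (-1)^1 = -1, coeff -2 -> 2
Grade 2: (-1)^(2*3/2) = (-1)^3 = -1, coeff -3 -> 3
Conjugated coefficients: -2, 2, 3


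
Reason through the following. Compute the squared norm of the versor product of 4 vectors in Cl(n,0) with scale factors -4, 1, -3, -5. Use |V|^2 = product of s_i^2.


Each vector v_i has |v_i|^2 = s_i^2
Squared scales: (-4)^2 = 16, 1^2 = 1, (-3)^2 = 9, (-5)^2 = 25
|V|^2 = 16 * 1 * 9 * 25
= 3600


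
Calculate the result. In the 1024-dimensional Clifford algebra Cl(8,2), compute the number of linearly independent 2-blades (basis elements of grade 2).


Number of grade-k basis blades in Cl(p,q) with n = p + q is C(n, k).
n = 8 + 2 = 10
C(10, 2) = 10! / (2! * 8!)
= 3628800 / (2 * 40320)
= 45


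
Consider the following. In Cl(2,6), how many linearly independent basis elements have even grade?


Even subalgebra dimension = 2^(n-1)
n = 2 + 6 = 8
2^(8 - 1) = 2^7 = 128
Verification: sum of C(8,k) for even k = 1 + 28 + 70 + 28 + 1 = 128
Result = 128


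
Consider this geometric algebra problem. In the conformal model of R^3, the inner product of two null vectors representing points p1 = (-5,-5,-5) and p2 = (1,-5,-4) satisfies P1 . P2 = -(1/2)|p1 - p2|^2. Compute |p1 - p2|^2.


p1 - p2 = (-6, 0, -1)
|p1 - p2|^2 = (-6)^2 + 0^2 + (-1)^2
= 36 + 0 + 1
= 37


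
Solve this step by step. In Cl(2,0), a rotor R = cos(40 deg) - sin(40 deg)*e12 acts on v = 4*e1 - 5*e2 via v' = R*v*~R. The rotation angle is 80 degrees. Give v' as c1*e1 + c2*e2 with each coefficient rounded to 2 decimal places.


Rotor R = cos(40deg) - sin(40deg)*e12
Rotation angle theta = 2 * 40 = 80 degrees
v' = R*v*~R rotates v by theta.
cos(80deg) = 0.1736, sin(80deg) = 0.9848
v'_1 = 4*cos(80deg) - (-5)*sin(80deg)
= 4*0.1736 - (-5)*0.9848
= 5.62
v'_2 = 4*sin(80deg) + (-5)*cos(80deg)
= 4*0.9848 + (-5)*0.1736
= 3.07
v' = 5.62*e1 + 3.07*e2


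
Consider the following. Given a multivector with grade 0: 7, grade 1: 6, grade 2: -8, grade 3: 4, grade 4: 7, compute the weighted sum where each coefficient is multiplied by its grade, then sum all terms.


Grade-weighted sum = sum of grade_k * coefficient_k
0*7 = 0
1*6 = 6
2*(-8) = -16
3*4 = 12
4*7 = 28
Total = 0 + 6 + (-16) + 12 + 28 = 30


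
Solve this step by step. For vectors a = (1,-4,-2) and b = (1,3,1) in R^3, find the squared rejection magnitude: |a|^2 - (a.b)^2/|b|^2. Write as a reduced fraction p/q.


|a|^2 = 1^2 + (-4)^2 + (-2)^2 = 21
|b|^2 = 1^2 + 3^2 + 1^2 = 11
a . b = 1*1 + (-4)*3 + (-2)*1 = -13
(a.b)^2 = (-13)^2 = 169
|rej|^2 = 21 - 169/11
= (231 - 169)/11
= 62/11
In lowest terms: 62/11


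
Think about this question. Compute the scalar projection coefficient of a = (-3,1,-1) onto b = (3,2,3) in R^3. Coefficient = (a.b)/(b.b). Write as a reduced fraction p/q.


Projection coefficient = (a . b) / (b . b)
a . b = (-3)*3 + 1*2 + (-1)*3
= -9 + 2 + (-3) = -10
b . b = 3^2 + 2^2 + 3^2
= 9 + 4 + 9 = 22
Coefficient = -10/22
In lowest terms: -5/11


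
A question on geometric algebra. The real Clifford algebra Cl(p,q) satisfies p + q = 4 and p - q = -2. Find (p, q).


We need p + q = 4 and p - q = -2.
Adding: 2p = 4 + (-2) = 2, so p = 1.
Then q = 4 - 1 = 3.
(p, q) = (1, 3)


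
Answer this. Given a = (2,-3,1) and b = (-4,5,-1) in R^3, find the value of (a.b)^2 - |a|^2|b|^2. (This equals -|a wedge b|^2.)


a . b = 2*(-4) + (-3)*5 + 1*(-1)
= -8 + (-15) + (-1) = -24
|a|^2 = 2^2 + (-3)^2 + 1^2 = 14
|b|^2 = (-4)^2 + 5^2 + (-1)^2 = 42
(a.b)^2 = (-24)^2 = 576
|a|^2 * |b|^2 = 14 * 42 = 588
Result = 576 - 588 = -12


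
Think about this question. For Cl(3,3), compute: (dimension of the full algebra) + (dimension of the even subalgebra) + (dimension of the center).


n = 3 + 3 = 6
Total dim = 2^6 = 64
Even subalgebra dim = 2^5 = 32
n is even, so center dim = 1
Sum = 64 + 32 + 1 = 97


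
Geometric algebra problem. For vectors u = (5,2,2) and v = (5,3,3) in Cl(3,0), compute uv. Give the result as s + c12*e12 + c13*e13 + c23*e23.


In Cl(3,0): e_i^2 = 1, e_ie_j = -e_je_i for i != j.
Scalar part = u . v = 5*5 + 2*3 + 2*3
= 25 + 6 + 6 = 37
e12 coeff = 5*3 - 2*5 = 15 - 10 = 5
e13 coeff = 5*3 - 2*5 = 15 - 10 = 5
e23 coeff = 2*3 - 2*3 = 6 - 6 = 0
uv = 37 + 5*e12 + 5*e13 + 0*e23


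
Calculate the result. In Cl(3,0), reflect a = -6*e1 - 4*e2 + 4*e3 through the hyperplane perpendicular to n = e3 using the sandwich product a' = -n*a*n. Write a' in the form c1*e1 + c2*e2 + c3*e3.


Reflection formula: a' = -n*a*n, with n = e3 (unit vector, n^2 = 1).
For reflection through hyperplane perp to e3:
The component along e3 flips sign, others stay.
a = (-6, -4, 4)
a' = (-6, -4, -4)
a' = -6*e1 - 4*e2 - 4*e3


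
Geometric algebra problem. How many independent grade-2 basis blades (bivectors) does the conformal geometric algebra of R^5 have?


The conformal model of R^5 uses Cl(6,1) with m = 5 + 2 = 7 generators.
Number of grade-2 blades = C(m, 2) = C(7, 2)
= 7*6/2 = 21


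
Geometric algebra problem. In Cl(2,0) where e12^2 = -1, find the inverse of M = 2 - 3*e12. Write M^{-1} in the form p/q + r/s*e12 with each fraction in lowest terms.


M = 2 - 3*e12, where e12^2 = -1.
Since M commutes with its reverse ~M = a - b*e12, M * ~M = a^2 - b^2*e12^2 = a^2 + b^2.
So M^{-1} = ~M / (a^2 + b^2) = (a - b*e12)/(a^2 + b^2).
a^2 + b^2 = 4 + 9 = 13
Scalar part = 2/13 = 2/13
Bivector coeff = 3/13 = 3/13
M^{-1} = 2/13 + 3/13*e12


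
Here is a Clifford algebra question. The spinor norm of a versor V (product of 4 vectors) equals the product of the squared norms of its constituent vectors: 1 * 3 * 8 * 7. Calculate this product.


Spinor norm N(V) = |v1|^2 * |v2|^2 * ... * |v4|^2
= 1 * 3 * 8 * 7
Running product: 1, 3, 24, 168
N(V) = 168


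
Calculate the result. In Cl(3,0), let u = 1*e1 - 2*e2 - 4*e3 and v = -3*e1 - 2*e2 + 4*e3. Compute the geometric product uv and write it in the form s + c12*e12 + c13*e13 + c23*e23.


In Cl(3,0): e_i^2 = 1, e_ie_j = -e_je_i for i != j.
Scalar part = u . v = 1*(-3) + (-2)*(-2) + (-4)*4
= -3 + 4 + (-16) = -15
e12 coeff = 1*(-2) - (-2)*(-3) = -2 - 6 = -8
e13 coeff = 1*4 - (-4)*(-3) = 4 - 12 = -8
e23 coeff = (-2)*4 - (-4)*(-2) = -8 - 8 = -16
uv = -15 - 8*e12 - 8*e13 - 16*e23


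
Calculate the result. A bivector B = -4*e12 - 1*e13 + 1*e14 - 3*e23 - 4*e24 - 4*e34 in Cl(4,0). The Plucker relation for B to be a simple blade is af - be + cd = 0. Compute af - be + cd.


Plucker relation: af - be + cd
a*f = (-4)*(-4) = 16
b*e = (-1)*(-4) = 4
c*d = 1*(-3) = -3
af - be + cd = 16 - 4 + (-3)
= 9


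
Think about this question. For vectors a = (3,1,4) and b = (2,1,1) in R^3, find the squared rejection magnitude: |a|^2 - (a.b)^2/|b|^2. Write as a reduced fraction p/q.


|a|^2 = 3^2 + 1^2 + 4^2 = 26
|b|^2 = 2^2 + 1^2 + 1^2 = 6
a . b = 3*2 + 1*1 + 4*1 = 11
(a.b)^2 = 11^2 = 121
|rej|^2 = 26 - 121/6
= (156 - 121)/6
= 35/6
In lowest terms: 35/6


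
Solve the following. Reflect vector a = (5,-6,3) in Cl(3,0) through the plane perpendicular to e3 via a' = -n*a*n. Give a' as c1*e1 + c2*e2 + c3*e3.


Reflection formula: a' = -n*a*n, with n = e3 (unit vector, n^2 = 1).
For reflection through hyperplane perp to e3:
The component along e3 flips sign, others stay.
a = (5, -6, 3)
a' = (5, -6, -3)
a' = 5*e1 - 6*e2 - 3*e3


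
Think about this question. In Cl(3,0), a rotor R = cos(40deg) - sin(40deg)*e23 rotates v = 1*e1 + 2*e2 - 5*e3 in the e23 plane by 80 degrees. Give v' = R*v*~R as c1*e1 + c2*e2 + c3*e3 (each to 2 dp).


Rotor R = cos(40deg) - sin(40deg)*e23
Rotation angle theta = 2 * 40 = 80 degrees in the e23 plane (e2 -> e3).
The component perpendicular to the plane (e1) is invariant: v'_1 = v1 = 1.00
cos(80deg) = 0.1736, sin(80deg) = 0.9848
v'_2 = v2*cos(theta) - v3*sin(theta) = 2*0.1736 - (-5)*0.9848 = 5.27
v'_3 = v2*sin(theta) + v3*cos(theta) = 2*0.9848 + (-5)*0.1736 = 1.10
v' = 1.00*e1 + 5.27*e2 + 1.10*e3


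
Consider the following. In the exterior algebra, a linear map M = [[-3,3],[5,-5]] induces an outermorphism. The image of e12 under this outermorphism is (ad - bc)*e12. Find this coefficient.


The outermorphism of a linear map f sends e1^e2 to f(e1)^f(e2).
f(e1) = -3*e1 + 5*e2
f(e2) = 3*e1 - 5*e2
f(e1) ^ f(e2) = (-3*e1 + 5*e2) ^ (3*e1 - 5*e2)
= (-3)*(-5)*e12 + 5*3*e21
= (15 - 15)*e12
= 0*e12
Coefficient = 0


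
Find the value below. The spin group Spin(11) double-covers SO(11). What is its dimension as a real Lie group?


Spin(n) double-covers SO(n); both have Lie algebra so(n) of dimension n(n-1)/2.
n = 11
n(n-1) = 11 * 10 = 110
dim Spin(11) = 110/2 = 55


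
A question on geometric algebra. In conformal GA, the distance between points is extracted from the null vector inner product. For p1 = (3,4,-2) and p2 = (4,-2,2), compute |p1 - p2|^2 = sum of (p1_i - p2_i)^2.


p1 - p2 = (-1, 6, -4)
|p1 - p2|^2 = (-1)^2 + 6^2 + (-4)^2
= 1 + 36 + 16
= 53


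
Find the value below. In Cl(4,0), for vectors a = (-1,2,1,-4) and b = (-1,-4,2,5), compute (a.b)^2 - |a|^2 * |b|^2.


a . b = (-1)*(-1) + 2*(-4) + 1*2 + (-4)*5
= 1 + (-8) + 2 + (-20) = -25
|a|^2 = (-1)^2 + 2^2 + 1^2 + (-4)^2 = 22
|b|^2 = (-1)^2 + (-4)^2 + 2^2 + 5^2 = 46
(a.b)^2 = (-25)^2 = 625
|a|^2 * |b|^2 = 22 * 46 = 1012
Result = 625 - 1012 = -387


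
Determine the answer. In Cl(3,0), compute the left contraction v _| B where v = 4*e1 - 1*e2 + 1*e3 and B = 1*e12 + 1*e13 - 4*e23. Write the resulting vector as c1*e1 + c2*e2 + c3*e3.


Left contraction v _| B = <vB>_1 (grade-1 part of the geometric product vB).
Using e1_|e12 = e2, e2_|e12 = -e1, e1_|e13 = e3, e3_|e13 = -e1, e2_|e23 = e3, e3_|e23 = -e2:
e1 coeff: -v2*b12 - v3*b13 = -(-1)*(1) - (1)*(1) = 0
e2 coeff: v1*b12 - v3*b23 = (4)*(1) - (1)*(-4) = 8
e3 coeff: v1*b13 + v2*b23 = (4)*(1) + (-1)*(-4) = 8
v _| B = 0*e1 + 8*e2 + 8*e3


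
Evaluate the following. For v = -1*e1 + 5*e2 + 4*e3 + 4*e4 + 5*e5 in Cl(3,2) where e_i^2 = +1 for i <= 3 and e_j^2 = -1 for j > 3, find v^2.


v^2 = sum of c_i^2 * e_i^2
Positive signature terms (e_i^2 = +1): (-1)^2 + 5^2 + 4^2 = 42
Negative signature terms (e_j^2 = -1): 4^2 + 5^2 = 41
v^2 = 42 - 41 = 1


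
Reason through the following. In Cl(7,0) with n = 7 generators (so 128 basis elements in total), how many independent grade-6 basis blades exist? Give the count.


Number of grade-k basis blades in Cl(p,q) with n = p + q is C(n, k).
n = 7 + 0 = 7
C(7, 6) = 7! / (6! * 1!)
= 5040 / (720 * 1)
= 7


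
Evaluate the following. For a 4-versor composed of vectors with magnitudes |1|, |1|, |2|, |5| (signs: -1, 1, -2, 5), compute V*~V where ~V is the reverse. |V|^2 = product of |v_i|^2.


Each vector v_i has |v_i|^2 = s_i^2
Squared scales: (-1)^2 = 1, 1^2 = 1, (-2)^2 = 4, 5^2 = 25
|V|^2 = 1 * 1 * 4 * 25
= 100


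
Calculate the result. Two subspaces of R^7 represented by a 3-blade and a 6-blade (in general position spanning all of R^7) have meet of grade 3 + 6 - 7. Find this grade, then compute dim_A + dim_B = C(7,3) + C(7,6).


Meet grade = grade(A) + grade(B) - n
= 3 + 6 - 7 = 2
C(7,3) = 35
C(7,6) = 7
dim_A + dim_B = 35 + 7 = 42


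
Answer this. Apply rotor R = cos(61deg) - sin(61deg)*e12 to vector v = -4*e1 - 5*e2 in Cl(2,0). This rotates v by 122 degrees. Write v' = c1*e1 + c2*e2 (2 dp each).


Rotor R = cos(61deg) - sin(61deg)*e12
Rotation angle theta = 2 * 61 = 122 degrees
v' = R*v*~R rotates v by theta.
cos(122deg) = -0.5299, sin(122deg) = 0.8480
v'_1 = -4*cos(122deg) - (-5)*sin(122deg)
= -4*(-0.5299) - (-5)*0.8480
= 6.36
v'_2 = -4*sin(122deg) + (-5)*cos(122deg)
= -4*0.8480 + (-5)*(-0.5299)
= -0.74
v' = 6.36*e1 - 0.74*e2


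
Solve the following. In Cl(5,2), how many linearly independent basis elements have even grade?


Even subalgebra dimension = 2^(n-1)
n = 5 + 2 = 7
2^(7 - 1) = 2^6 = 64
Verification: sum of C(7,k) for even k = 1 + 21 + 35 + 7 = 64
Result = 64


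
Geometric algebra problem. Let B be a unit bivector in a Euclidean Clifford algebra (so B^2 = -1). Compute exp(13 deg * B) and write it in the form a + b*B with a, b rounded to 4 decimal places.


For a unit bivector B with B^2 = -1, the exponential series gives
e^(theta*B) = cos(theta) + sin(theta)*B (the GA analogue of Euler's formula).
theta = 13 degrees = 0.226893 rad
cos(13 deg) = 0.9744
sin(13 deg) = 0.2250
exp(theta*B) = 0.9744 + 0.2250*B


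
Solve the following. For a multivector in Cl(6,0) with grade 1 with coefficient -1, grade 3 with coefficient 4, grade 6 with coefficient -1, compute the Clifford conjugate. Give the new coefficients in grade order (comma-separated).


Clifford conjugate sign for grade k: (-1)^(k(k+1)/2)
Grade 1: (-1)^(1*2/2) = (-1)^1 = -1, coeff -1 -> 1
Grade 3: (-1)^(3*4/2) = (-1)^6 = 1, coeff 4 -> 4
Grade 6: (-1)^(6*7/2) = (-1)^21 = -1, coeff -1 -> 1
Conjugated coefficients: 1, 4, 1


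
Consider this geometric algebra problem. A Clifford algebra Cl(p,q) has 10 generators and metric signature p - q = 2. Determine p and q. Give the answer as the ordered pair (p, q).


We need p + q = 10 and p - q = 2.
Adding: 2p = 10 + 2 = 12, so p = 6.
Then q = 10 - 6 = 4.
(p, q) = (6, 4)


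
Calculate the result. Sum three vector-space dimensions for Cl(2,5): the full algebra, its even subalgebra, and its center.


n = 2 + 5 = 7
Total dim = 2^7 = 128
Even subalgebra dim = 2^6 = 64
n is odd, so center dim = 2
Sum = 128 + 64 + 2 = 194


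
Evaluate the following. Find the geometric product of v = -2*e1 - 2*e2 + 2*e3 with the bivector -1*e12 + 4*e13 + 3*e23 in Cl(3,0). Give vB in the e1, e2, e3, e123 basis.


vB has grade-1 (vector) and grade-3 (trivector) parts: vB = (v _| B) + (v ^ B).
Vector part <vB>_1:
  e1: -v2*b12 - v3*b13 = -(-2)*(-1) - (2)*(4) = -10
  e2: v1*b12 - v3*b23 = (-2)*(-1) - (2)*(3) = -4
  e3: v1*b13 + v2*b23 = (-2)*(4) + (-2)*(3) = -14
Trivector part <vB>_3:
  e123: v1*b23 - v2*b13 + v3*b12 = (-2)*(3) - (-2)*(4) + (2)*(-1) = 0
vB = -10*e1 - 4*e2 - 14*e3 + 0*e123


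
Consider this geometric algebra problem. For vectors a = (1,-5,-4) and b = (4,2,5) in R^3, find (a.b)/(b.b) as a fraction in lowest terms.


Projection coefficient = (a . b) / (b . b)
a . b = 1*4 + (-5)*2 + (-4)*5
= 4 + (-10) + (-20) = -26
b . b = 4^2 + 2^2 + 5^2
= 16 + 4 + 25 = 45
Coefficient = -26/45
In lowest terms: -26/45


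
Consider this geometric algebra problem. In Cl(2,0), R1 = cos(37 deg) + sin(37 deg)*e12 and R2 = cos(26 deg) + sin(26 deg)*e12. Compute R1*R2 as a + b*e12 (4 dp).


Same-plane rotors commute and their half-angles add:
R1*R2 = cos(a1 + a2) + sin(a1 + a2)*e12.
a1 + a2 = 37 + 26 = 63 deg
cos(63 deg) = 0.4540
sin(63 deg) = 0.8910
R1*R2 = 0.4540 + 0.8910*e12


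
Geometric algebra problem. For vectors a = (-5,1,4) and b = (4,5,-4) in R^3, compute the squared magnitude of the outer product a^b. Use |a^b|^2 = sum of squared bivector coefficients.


a wedge b = (a1*b2 - a2*b1)*e12 + (a1*b3 - a3*b1)*e13 + (a2*b3 - a3*b2)*e23
e12 coeff: (-5)*5 - 1*4 = -25 - 4 = -29
e13 coeff: (-5)*(-4) - 4*4 = 20 - 16 = 4
e23 coeff: 1*(-4) - 4*5 = -4 - 20 = -24
|a wedge b|^2 = (-29)^2 + 4^2 + (-24)^2
= 841 + 16 + 576
= 1433


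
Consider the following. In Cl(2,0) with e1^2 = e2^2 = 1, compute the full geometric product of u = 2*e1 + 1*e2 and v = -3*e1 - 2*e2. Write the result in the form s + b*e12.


Expand: (2*e1 + 1*e2)(-3*e1 - 2*e2)
= 2*(-3)*e1e1 + 2*(-2)*e1e2 + 1*(-3)*e2e1 + 1*(-2)*e2e2
Using e1^2 = e2^2 = 1, e2e1 = -e1e2:
Scalar part s = 2*(-3) + 1*(-2) = -6 + (-2) = -8
Bivector part b = 2*(-2) - 1*(-3) = -4 - (-3) = -1
uv = -8 - 1*e12


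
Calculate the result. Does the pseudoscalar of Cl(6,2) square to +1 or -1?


The pseudoscalar I = e1...e_n (product of all n generators) of Cl(p,q) satisfies I^2 = (-1)^(q + n(n-1)/2).
p = 6, q = 2, n = p + q = 8
n(n-1)/2 = 8 * 7 / 2 = 28
Exponent = q + n(n-1)/2 = 2 + 28 = 30
I^2 = (-1)^30 = +1


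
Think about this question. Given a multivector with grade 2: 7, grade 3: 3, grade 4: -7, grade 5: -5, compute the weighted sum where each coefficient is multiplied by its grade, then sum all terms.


Grade-weighted sum = sum of grade_k * coefficient_k
2*7 = 14
3*3 = 9
4*(-7) = -28
5*(-5) = -25
Total = 14 + 9 + (-28) + (-25) = -30


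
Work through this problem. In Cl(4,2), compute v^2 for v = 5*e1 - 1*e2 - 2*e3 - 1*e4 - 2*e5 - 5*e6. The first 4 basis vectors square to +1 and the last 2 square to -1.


v^2 = sum of c_i^2 * e_i^2
Positive signature terms (e_i^2 = +1): 5^2 + (-1)^2 + (-2)^2 + (-1)^2 = 31
Negative signature terms (e_j^2 = -1): (-2)^2 + (-5)^2 = 29
v^2 = 31 - 29 = 2


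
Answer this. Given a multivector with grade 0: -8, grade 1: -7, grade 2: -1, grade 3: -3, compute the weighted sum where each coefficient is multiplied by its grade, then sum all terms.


Grade-weighted sum = sum of grade_k * coefficient_k
0*(-8) = 0
1*(-7) = -7
2*(-1) = -2
3*(-3) = -9
Total = 0 + (-7) + (-2) + (-9) = -18


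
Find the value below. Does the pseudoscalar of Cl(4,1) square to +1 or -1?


The pseudoscalar I = e1...e_n (product of all n generators) of Cl(p,q) satisfies I^2 = (-1)^(q + n(n-1)/2).
p = 4, q = 1, n = p + q = 5
n(n-1)/2 = 5 * 4 / 2 = 10
Exponent = q + n(n-1)/2 = 1 + 10 = 11
I^2 = (-1)^11 = -1


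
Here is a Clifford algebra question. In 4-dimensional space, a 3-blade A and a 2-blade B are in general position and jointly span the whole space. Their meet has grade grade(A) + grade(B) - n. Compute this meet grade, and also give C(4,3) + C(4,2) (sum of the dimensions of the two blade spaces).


Meet grade = grade(A) + grade(B) - n
= 3 + 2 - 4 = 1
C(4,3) = 4
C(4,2) = 6
dim_A + dim_B = 4 + 6 = 10


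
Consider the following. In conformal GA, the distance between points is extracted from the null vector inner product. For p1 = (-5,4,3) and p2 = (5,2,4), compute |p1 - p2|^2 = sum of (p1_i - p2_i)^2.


p1 - p2 = (-10, 2, -1)
|p1 - p2|^2 = (-10)^2 + 2^2 + (-1)^2
= 100 + 4 + 1
= 105


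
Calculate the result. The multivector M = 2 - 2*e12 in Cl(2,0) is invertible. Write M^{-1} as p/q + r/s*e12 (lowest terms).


M = 2 - 2*e12, where e12^2 = -1.
Since M commutes with its reverse ~M = a - b*e12, M * ~M = a^2 - b^2*e12^2 = a^2 + b^2.
So M^{-1} = ~M / (a^2 + b^2) = (a - b*e12)/(a^2 + b^2).
a^2 + b^2 = 4 + 4 = 8
Scalar part = 2/8 = 1/4
Bivector coeff = 2/8 = 1/4
M^{-1} = 1/4 + 1/4*e12


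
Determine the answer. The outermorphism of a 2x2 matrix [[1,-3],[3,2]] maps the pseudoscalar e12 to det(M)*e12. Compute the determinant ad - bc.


The outermorphism of a linear map f sends e1^e2 to f(e1)^f(e2).
f(e1) = 1*e1 + 3*e2
f(e2) = -3*e1 + 2*e2
f(e1) ^ f(e2) = (1*e1 + 3*e2) ^ (-3*e1 + 2*e2)
= 1*2*e12 + 3*(-3)*e21
= (2 - (-9))*e12
= 11*e12
Coefficient = 11


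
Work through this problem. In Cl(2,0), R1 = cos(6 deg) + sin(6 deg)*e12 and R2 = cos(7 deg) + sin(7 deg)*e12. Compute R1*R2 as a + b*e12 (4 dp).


Same-plane rotors commute and their half-angles add:
R1*R2 = cos(a1 + a2) + sin(a1 + a2)*e12.
a1 + a2 = 6 + 7 = 13 deg
cos(13 deg) = 0.9744
sin(13 deg) = 0.2250
R1*R2 = 0.9744 + 0.2250*e12


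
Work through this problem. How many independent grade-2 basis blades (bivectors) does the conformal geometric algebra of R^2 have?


The conformal model of R^2 uses Cl(3,1) with m = 2 + 2 = 4 generators.
Number of grade-2 blades = C(m, 2) = C(4, 2)
= 4*3/2 = 6


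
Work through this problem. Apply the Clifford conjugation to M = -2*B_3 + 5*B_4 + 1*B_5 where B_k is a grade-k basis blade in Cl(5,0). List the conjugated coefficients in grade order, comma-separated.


Clifford conjugate sign for grade k: (-1)^(k(k+1)/2)
Grade 3: (-1)^(3*4/2) = (-1)^6 = 1, coeff -2 -> -2
Grade 4: (-1)^(4*5/2) = (-1)^10 = 1, coeff 5 -> 5
Grade 5: (-1)^(5*6/2) = (-1)^15 = -1, coeff 1 -> -1
Conjugated coefficients: -2, 5, -1


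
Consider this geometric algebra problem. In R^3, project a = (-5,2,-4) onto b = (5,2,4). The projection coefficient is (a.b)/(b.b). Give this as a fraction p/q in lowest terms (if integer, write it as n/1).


Projection coefficient = (a . b) / (b . b)
a . b = (-5)*5 + 2*2 + (-4)*4
= -25 + 4 + (-16) = -37
b . b = 5^2 + 2^2 + 4^2
= 25 + 4 + 16 = 45
Coefficient = -37/45
In lowest terms: -37/45


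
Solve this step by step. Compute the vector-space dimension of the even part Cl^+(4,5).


Even subalgebra dimension = 2^(n-1)
n = 4 + 5 = 9
2^(9 - 1) = 2^8 = 256
Verification: sum of C(9,k) for even k = 1 + 36 + 126 + 84 + 9 = 256
Result = 256


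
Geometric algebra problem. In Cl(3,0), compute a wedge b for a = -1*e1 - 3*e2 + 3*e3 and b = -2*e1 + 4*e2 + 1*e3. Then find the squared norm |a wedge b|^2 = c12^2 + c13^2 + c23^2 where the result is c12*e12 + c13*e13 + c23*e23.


a wedge b = (a1*b2 - a2*b1)*e12 + (a1*b3 - a3*b1)*e13 + (a2*b3 - a3*b2)*e23
e12 coeff: (-1)*4 - (-3)*(-2) = -4 - 6 = -10
e13 coeff: (-1)*1 - 3*(-2) = -1 - (-6) = 5
e23 coeff: (-3)*1 - 3*4 = -3 - 12 = -15
|a wedge b|^2 = (-10)^2 + 5^2 + (-15)^2
= 100 + 25 + 225
= 350


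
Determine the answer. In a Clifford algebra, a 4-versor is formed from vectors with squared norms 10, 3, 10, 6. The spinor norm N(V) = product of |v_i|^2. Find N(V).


Spinor norm N(V) = |v1|^2 * |v2|^2 * ... * |v4|^2
= 10 * 3 * 10 * 6
Running product: 10, 30, 300, 1800
N(V) = 1800


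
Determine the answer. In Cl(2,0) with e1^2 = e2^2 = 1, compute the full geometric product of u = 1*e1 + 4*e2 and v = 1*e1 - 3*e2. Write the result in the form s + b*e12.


Expand: (1*e1 + 4*e2)(1*e1 - 3*e2)
= 1*1*e1e1 + 1*(-3)*e1e2 + 4*1*e2e1 + 4*(-3)*e2e2
Using e1^2 = e2^2 = 1, e2e1 = -e1e2:
Scalar part s = 1*1 + 4*(-3) = 1 + (-12) = -11
Bivector part b = 1*(-3) - 4*1 = -3 - 4 = -7
uv = -11 - 7*e12


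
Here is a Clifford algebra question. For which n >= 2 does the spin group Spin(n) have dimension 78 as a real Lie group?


dim Spin(n) = dim so(n) = n(n-1)/2.
Solve n(n-1)/2 = 78, i.e. n^2 - n - 156 = 0.
Discriminant = 1 + 8*78 = 625
n = (1 + sqrt(625))/2 = (1 + 25)/2 = 13


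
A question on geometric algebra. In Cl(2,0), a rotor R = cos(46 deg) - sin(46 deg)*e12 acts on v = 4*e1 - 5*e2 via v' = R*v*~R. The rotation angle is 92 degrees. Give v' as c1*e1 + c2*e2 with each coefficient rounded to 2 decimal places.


Rotor R = cos(46deg) - sin(46deg)*e12
Rotation angle theta = 2 * 46 = 92 degrees
v' = R*v*~R rotates v by theta.
cos(92deg) = -0.0349, sin(92deg) = 0.9994
v'_1 = 4*cos(92deg) - (-5)*sin(92deg)
= 4*(-0.0349) - (-5)*0.9994
= 4.86
v'_2 = 4*sin(92deg) + (-5)*cos(92deg)
= 4*0.9994 + (-5)*(-0.0349)
= 4.17
v' = 4.86*e1 + 4.17*e2


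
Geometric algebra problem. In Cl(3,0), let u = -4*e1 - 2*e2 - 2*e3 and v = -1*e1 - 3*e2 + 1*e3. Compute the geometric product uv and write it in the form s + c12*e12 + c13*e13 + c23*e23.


In Cl(3,0): e_i^2 = 1, e_ie_j = -e_je_i for i != j.
Scalar part = u . v = (-4)*(-1) + (-2)*(-3) + (-2)*1
= 4 + 6 + (-2) = 8
e12 coeff = (-4)*(-3) - (-2)*(-1) = 12 - 2 = 10
e13 coeff = (-4)*1 - (-2)*(-1) = -4 - 2 = -6
e23 coeff = (-2)*1 - (-2)*(-3) = -2 - 6 = -8
uv = 8 + 10*e12 - 6*e13 - 8*e23


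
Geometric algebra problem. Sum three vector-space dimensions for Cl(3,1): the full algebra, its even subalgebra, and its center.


n = 3 + 1 = 4
Total dim = 2^4 = 16
Even subalgebra dim = 2^3 = 8
n is even, so center dim = 1
Sum = 16 + 8 + 1 = 25


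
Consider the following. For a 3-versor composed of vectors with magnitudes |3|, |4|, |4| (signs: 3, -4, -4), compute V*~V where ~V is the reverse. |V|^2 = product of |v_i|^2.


Each vector v_i has |v_i|^2 = s_i^2
Squared scales: 3^2 = 9, (-4)^2 = 16, (-4)^2 = 16
|V|^2 = 9 * 16 * 16
= 2304


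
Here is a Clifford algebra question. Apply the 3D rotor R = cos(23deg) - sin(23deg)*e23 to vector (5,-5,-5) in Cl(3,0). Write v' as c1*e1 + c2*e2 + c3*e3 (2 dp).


Rotor R = cos(23deg) - sin(23deg)*e23
Rotation angle theta = 2 * 23 = 46 degrees in the e23 plane (e2 -> e3).
The component perpendicular to the plane (e1) is invariant: v'_1 = v1 = 5.00
cos(46deg) = 0.6947, sin(46deg) = 0.7193
v'_2 = v2*cos(theta) - v3*sin(theta) = -5*0.6947 - (-5)*0.7193 = 0.12
v'_3 = v2*sin(theta) + v3*cos(theta) = -5*0.7193 + (-5)*0.6947 = -7.07
v' = 5.00*e1 + 0.12*e2 - 7.07*e3


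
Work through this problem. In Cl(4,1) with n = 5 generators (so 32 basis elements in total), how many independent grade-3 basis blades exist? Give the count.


Number of grade-k basis blades in Cl(p,q) with n = p + q is C(n, k).
n = 4 + 1 = 5
C(5, 3) = 5! / (3! * 2!)
= 120 / (6 * 2)
= 10


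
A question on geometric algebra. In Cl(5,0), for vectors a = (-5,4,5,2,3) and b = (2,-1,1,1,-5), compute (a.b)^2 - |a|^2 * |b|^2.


a . b = (-5)*2 + 4*(-1) + 5*1 + 2*1 + 3*(-5)
= -10 + (-4) + 5 + 2 + (-15) = -22
|a|^2 = (-5)^2 + 4^2 + 5^2 + 2^2 + 3^2 = 79
|b|^2 = 2^2 + (-1)^2 + 1^2 + 1^2 + (-5)^2 = 32
(a.b)^2 = (-22)^2 = 484
|a|^2 * |b|^2 = 79 * 32 = 2528
Result = 484 - 2528 = -2044


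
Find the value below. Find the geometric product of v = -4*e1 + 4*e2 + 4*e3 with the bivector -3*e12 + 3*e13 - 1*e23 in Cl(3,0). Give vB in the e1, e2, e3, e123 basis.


vB has grade-1 (vector) and grade-3 (trivector) parts: vB = (v _| B) + (v ^ B).
Vector part <vB>_1:
  e1: -v2*b12 - v3*b13 = -(4)*(-3) - (4)*(3) = 0
  e2: v1*b12 - v3*b23 = (-4)*(-3) - (4)*(-1) = 16
  e3: v1*b13 + v2*b23 = (-4)*(3) + (4)*(-1) = -16
Trivector part <vB>_3:
  e123: v1*b23 - v2*b13 + v3*b12 = (-4)*(-1) - (4)*(3) + (4)*(-3) = -20
vB = 0*e1 + 16*e2 - 16*e3 - 20*e123


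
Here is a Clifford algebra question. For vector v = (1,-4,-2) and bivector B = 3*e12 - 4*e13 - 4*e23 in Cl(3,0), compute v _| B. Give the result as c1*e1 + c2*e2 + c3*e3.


Left contraction v _| B = <vB>_1 (grade-1 part of the geometric product vB).
Using e1_|e12 = e2, e2_|e12 = -e1, e1_|e13 = e3, e3_|e13 = -e1, e2_|e23 = e3, e3_|e23 = -e2:
e1 coeff: -v2*b12 - v3*b13 = -(-4)*(3) - (-2)*(-4) = 4
e2 coeff: v1*b12 - v3*b23 = (1)*(3) - (-2)*(-4) = -5
e3 coeff: v1*b13 + v2*b23 = (1)*(-4) + (-4)*(-4) = 12
v _| B = 4*e1 - 5*e2 + 12*e3


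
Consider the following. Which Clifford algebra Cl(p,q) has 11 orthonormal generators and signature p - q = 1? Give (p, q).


We need p + q = 11 and p - q = 1.
Adding: 2p = 11 + 1 = 12, so p = 6.
Then q = 11 - 6 = 5.
(p, q) = (6, 5)


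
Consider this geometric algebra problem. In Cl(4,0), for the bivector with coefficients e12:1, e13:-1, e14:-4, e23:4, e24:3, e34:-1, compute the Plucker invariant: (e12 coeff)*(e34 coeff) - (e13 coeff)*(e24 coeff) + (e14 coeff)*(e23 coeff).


Plucker relation: af - be + cd
a*f = 1*(-1) = -1
b*e = (-1)*3 = -3
c*d = (-4)*4 = -16
af - be + cd = -1 - (-3) + (-16)
= -14


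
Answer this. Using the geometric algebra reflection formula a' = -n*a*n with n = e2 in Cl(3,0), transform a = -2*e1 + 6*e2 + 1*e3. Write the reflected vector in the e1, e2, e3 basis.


Reflection formula: a' = -n*a*n, with n = e2 (unit vector, n^2 = 1).
For reflection through hyperplane perp to e2:
The component along e2 flips sign, others stay.
a = (-2, 6, 1)
a' = (-2, -6, 1)
a' = -2*e1 - 6*e2 + 1*e3


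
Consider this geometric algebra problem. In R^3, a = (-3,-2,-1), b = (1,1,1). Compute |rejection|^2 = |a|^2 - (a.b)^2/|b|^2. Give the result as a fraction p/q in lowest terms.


|a|^2 = (-3)^2 + (-2)^2 + (-1)^2 = 14
|b|^2 = 1^2 + 1^2 + 1^2 = 3
a . b = (-3)*1 + (-2)*1 + (-1)*1 = -6
(a.b)^2 = (-6)^2 = 36
|rej|^2 = 14 - 36/3
= (42 - 36)/3
= 6/3
In lowest terms: 2/1


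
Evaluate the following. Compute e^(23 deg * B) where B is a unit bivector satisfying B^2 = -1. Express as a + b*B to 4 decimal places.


For a unit bivector B with B^2 = -1, the exponential series gives
e^(theta*B) = cos(theta) + sin(theta)*B (the GA analogue of Euler's formula).
theta = 23 degrees = 0.401426 rad
cos(23 deg) = 0.9205
sin(23 deg) = 0.3907
exp(theta*B) = 0.9205 + 0.3907*B


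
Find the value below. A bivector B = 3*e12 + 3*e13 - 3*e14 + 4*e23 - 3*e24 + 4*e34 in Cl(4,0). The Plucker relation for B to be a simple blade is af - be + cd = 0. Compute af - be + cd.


Plucker relation: af - be + cd
a*f = 3*4 = 12
b*e = 3*(-3) = -9
c*d = (-3)*4 = -12
af - be + cd = 12 - (-9) + (-12)
= 9
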